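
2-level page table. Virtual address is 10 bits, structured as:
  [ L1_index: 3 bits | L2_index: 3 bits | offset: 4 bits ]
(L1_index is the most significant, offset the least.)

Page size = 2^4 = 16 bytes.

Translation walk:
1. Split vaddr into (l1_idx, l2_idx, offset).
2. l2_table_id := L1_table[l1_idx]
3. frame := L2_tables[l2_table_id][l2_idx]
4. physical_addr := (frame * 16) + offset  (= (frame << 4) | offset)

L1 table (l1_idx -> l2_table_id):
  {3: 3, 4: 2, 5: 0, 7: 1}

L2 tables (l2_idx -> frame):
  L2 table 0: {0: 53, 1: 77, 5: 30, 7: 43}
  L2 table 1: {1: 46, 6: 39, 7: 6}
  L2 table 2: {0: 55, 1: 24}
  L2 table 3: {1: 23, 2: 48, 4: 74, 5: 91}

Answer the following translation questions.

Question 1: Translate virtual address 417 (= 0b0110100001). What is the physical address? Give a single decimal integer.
Answer: 769

Derivation:
vaddr = 417 = 0b0110100001
Split: l1_idx=3, l2_idx=2, offset=1
L1[3] = 3
L2[3][2] = 48
paddr = 48 * 16 + 1 = 769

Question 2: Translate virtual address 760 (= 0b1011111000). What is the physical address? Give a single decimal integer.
Answer: 696

Derivation:
vaddr = 760 = 0b1011111000
Split: l1_idx=5, l2_idx=7, offset=8
L1[5] = 0
L2[0][7] = 43
paddr = 43 * 16 + 8 = 696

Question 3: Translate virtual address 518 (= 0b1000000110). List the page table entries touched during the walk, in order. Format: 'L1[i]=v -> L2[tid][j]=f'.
Answer: L1[4]=2 -> L2[2][0]=55

Derivation:
vaddr = 518 = 0b1000000110
Split: l1_idx=4, l2_idx=0, offset=6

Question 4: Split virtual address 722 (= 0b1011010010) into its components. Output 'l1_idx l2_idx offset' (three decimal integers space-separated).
vaddr = 722 = 0b1011010010
  top 3 bits -> l1_idx = 5
  next 3 bits -> l2_idx = 5
  bottom 4 bits -> offset = 2

Answer: 5 5 2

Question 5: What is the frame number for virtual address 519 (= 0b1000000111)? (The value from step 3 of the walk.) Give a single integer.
vaddr = 519: l1_idx=4, l2_idx=0
L1[4] = 2; L2[2][0] = 55

Answer: 55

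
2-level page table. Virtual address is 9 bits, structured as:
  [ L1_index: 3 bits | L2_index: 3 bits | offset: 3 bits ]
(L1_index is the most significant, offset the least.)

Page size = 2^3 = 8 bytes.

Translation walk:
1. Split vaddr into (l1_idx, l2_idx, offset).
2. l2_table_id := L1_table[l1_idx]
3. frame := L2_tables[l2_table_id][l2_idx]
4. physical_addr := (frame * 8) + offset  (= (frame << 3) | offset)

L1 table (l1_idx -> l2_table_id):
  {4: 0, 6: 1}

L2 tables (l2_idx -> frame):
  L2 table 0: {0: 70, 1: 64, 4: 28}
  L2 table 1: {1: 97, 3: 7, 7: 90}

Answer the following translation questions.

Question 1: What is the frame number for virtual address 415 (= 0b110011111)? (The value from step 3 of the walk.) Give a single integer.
Answer: 7

Derivation:
vaddr = 415: l1_idx=6, l2_idx=3
L1[6] = 1; L2[1][3] = 7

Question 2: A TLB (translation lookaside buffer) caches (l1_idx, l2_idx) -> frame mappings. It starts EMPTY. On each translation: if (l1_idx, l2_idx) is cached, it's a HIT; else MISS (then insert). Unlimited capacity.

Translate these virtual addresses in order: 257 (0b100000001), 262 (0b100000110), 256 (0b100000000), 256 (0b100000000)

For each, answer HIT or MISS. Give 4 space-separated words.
vaddr=257: (4,0) not in TLB -> MISS, insert
vaddr=262: (4,0) in TLB -> HIT
vaddr=256: (4,0) in TLB -> HIT
vaddr=256: (4,0) in TLB -> HIT

Answer: MISS HIT HIT HIT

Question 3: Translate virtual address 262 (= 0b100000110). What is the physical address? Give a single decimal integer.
vaddr = 262 = 0b100000110
Split: l1_idx=4, l2_idx=0, offset=6
L1[4] = 0
L2[0][0] = 70
paddr = 70 * 8 + 6 = 566

Answer: 566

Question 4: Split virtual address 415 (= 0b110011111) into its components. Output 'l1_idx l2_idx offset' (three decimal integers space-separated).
Answer: 6 3 7

Derivation:
vaddr = 415 = 0b110011111
  top 3 bits -> l1_idx = 6
  next 3 bits -> l2_idx = 3
  bottom 3 bits -> offset = 7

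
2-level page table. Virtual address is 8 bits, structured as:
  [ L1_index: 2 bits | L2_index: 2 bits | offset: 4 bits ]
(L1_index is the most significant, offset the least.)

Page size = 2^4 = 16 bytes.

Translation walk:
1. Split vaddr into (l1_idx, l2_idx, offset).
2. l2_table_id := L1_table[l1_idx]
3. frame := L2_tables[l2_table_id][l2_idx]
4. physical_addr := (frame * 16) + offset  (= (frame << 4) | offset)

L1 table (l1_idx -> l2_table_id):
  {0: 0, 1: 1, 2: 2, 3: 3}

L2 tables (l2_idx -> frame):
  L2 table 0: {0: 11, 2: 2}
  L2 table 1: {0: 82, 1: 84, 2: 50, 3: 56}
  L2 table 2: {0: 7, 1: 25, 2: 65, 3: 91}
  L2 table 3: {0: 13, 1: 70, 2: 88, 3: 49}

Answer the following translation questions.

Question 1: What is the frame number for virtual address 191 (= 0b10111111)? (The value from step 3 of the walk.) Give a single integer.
Answer: 91

Derivation:
vaddr = 191: l1_idx=2, l2_idx=3
L1[2] = 2; L2[2][3] = 91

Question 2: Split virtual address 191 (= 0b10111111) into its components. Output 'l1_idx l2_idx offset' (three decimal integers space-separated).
Answer: 2 3 15

Derivation:
vaddr = 191 = 0b10111111
  top 2 bits -> l1_idx = 2
  next 2 bits -> l2_idx = 3
  bottom 4 bits -> offset = 15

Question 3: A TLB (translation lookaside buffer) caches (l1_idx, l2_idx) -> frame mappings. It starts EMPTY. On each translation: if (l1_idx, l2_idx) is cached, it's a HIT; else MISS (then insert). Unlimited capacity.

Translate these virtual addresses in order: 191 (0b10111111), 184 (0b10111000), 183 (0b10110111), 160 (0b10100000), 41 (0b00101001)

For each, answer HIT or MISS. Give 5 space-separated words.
Answer: MISS HIT HIT MISS MISS

Derivation:
vaddr=191: (2,3) not in TLB -> MISS, insert
vaddr=184: (2,3) in TLB -> HIT
vaddr=183: (2,3) in TLB -> HIT
vaddr=160: (2,2) not in TLB -> MISS, insert
vaddr=41: (0,2) not in TLB -> MISS, insert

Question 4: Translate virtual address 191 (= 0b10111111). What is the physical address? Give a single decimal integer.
vaddr = 191 = 0b10111111
Split: l1_idx=2, l2_idx=3, offset=15
L1[2] = 2
L2[2][3] = 91
paddr = 91 * 16 + 15 = 1471

Answer: 1471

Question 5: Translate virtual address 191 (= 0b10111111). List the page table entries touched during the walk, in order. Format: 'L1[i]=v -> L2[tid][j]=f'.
Answer: L1[2]=2 -> L2[2][3]=91

Derivation:
vaddr = 191 = 0b10111111
Split: l1_idx=2, l2_idx=3, offset=15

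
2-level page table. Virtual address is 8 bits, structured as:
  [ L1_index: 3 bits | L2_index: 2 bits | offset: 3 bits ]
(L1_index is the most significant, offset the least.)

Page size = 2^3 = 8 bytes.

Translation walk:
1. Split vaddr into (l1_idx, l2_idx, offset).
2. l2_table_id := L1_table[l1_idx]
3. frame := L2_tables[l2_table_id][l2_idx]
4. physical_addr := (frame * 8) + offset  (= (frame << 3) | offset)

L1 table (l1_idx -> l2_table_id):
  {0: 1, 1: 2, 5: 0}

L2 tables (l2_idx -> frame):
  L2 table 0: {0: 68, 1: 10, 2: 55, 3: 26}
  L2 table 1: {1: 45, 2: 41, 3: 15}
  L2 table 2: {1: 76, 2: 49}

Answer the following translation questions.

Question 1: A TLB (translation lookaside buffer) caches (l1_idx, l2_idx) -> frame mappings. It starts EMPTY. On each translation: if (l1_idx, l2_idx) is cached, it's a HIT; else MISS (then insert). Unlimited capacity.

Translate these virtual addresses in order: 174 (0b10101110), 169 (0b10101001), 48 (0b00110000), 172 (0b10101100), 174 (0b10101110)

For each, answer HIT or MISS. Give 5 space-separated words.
vaddr=174: (5,1) not in TLB -> MISS, insert
vaddr=169: (5,1) in TLB -> HIT
vaddr=48: (1,2) not in TLB -> MISS, insert
vaddr=172: (5,1) in TLB -> HIT
vaddr=174: (5,1) in TLB -> HIT

Answer: MISS HIT MISS HIT HIT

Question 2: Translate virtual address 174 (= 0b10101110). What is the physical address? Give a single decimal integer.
Answer: 86

Derivation:
vaddr = 174 = 0b10101110
Split: l1_idx=5, l2_idx=1, offset=6
L1[5] = 0
L2[0][1] = 10
paddr = 10 * 8 + 6 = 86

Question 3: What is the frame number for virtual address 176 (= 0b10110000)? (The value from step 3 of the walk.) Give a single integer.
vaddr = 176: l1_idx=5, l2_idx=2
L1[5] = 0; L2[0][2] = 55

Answer: 55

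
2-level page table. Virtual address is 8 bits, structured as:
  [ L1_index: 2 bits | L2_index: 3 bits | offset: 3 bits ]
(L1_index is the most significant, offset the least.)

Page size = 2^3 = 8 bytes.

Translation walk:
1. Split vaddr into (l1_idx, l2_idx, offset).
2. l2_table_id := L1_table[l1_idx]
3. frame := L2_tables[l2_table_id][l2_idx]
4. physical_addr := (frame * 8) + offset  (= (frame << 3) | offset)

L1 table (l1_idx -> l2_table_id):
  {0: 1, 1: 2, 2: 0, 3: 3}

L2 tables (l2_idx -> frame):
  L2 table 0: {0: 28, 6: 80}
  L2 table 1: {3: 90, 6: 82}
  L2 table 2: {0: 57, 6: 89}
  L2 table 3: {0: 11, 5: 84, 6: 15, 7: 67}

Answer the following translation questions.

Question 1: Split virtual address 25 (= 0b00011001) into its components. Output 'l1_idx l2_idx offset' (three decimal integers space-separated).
Answer: 0 3 1

Derivation:
vaddr = 25 = 0b00011001
  top 2 bits -> l1_idx = 0
  next 3 bits -> l2_idx = 3
  bottom 3 bits -> offset = 1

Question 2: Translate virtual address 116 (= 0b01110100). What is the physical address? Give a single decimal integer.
Answer: 716

Derivation:
vaddr = 116 = 0b01110100
Split: l1_idx=1, l2_idx=6, offset=4
L1[1] = 2
L2[2][6] = 89
paddr = 89 * 8 + 4 = 716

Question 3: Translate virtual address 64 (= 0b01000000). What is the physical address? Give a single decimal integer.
Answer: 456

Derivation:
vaddr = 64 = 0b01000000
Split: l1_idx=1, l2_idx=0, offset=0
L1[1] = 2
L2[2][0] = 57
paddr = 57 * 8 + 0 = 456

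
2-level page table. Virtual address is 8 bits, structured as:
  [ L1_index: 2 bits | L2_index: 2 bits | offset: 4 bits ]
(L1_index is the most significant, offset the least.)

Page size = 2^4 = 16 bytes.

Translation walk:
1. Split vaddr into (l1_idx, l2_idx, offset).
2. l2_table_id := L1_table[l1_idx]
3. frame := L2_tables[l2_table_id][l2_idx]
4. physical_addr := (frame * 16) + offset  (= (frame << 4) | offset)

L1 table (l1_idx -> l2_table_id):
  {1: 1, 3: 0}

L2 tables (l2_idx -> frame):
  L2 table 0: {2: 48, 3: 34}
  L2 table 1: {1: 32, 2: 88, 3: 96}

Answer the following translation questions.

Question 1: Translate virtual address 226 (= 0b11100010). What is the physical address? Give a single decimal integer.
vaddr = 226 = 0b11100010
Split: l1_idx=3, l2_idx=2, offset=2
L1[3] = 0
L2[0][2] = 48
paddr = 48 * 16 + 2 = 770

Answer: 770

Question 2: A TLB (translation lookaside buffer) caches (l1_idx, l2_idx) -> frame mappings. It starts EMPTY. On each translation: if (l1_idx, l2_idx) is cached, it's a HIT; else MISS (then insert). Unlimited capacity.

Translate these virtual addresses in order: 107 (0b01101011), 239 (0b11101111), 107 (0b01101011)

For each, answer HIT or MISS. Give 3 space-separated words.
vaddr=107: (1,2) not in TLB -> MISS, insert
vaddr=239: (3,2) not in TLB -> MISS, insert
vaddr=107: (1,2) in TLB -> HIT

Answer: MISS MISS HIT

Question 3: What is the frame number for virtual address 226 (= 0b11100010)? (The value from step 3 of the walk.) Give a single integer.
Answer: 48

Derivation:
vaddr = 226: l1_idx=3, l2_idx=2
L1[3] = 0; L2[0][2] = 48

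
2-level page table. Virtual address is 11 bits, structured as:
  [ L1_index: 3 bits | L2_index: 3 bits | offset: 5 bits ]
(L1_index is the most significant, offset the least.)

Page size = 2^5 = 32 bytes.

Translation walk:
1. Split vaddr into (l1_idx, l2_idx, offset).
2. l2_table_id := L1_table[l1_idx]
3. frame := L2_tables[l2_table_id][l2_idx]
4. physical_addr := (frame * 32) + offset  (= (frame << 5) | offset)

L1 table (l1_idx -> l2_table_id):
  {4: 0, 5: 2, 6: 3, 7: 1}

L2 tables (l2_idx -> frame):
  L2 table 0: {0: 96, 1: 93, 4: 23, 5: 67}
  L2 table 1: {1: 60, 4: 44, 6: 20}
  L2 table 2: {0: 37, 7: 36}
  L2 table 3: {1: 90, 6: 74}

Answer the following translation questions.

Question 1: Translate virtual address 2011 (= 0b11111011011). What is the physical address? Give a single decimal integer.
Answer: 667

Derivation:
vaddr = 2011 = 0b11111011011
Split: l1_idx=7, l2_idx=6, offset=27
L1[7] = 1
L2[1][6] = 20
paddr = 20 * 32 + 27 = 667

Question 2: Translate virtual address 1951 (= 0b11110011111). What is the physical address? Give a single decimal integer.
vaddr = 1951 = 0b11110011111
Split: l1_idx=7, l2_idx=4, offset=31
L1[7] = 1
L2[1][4] = 44
paddr = 44 * 32 + 31 = 1439

Answer: 1439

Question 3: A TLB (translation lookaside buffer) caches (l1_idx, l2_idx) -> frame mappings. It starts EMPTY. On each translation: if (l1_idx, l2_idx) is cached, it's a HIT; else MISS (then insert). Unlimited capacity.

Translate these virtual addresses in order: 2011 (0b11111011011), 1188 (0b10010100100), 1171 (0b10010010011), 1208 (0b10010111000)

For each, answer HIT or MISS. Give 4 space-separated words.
Answer: MISS MISS MISS HIT

Derivation:
vaddr=2011: (7,6) not in TLB -> MISS, insert
vaddr=1188: (4,5) not in TLB -> MISS, insert
vaddr=1171: (4,4) not in TLB -> MISS, insert
vaddr=1208: (4,5) in TLB -> HIT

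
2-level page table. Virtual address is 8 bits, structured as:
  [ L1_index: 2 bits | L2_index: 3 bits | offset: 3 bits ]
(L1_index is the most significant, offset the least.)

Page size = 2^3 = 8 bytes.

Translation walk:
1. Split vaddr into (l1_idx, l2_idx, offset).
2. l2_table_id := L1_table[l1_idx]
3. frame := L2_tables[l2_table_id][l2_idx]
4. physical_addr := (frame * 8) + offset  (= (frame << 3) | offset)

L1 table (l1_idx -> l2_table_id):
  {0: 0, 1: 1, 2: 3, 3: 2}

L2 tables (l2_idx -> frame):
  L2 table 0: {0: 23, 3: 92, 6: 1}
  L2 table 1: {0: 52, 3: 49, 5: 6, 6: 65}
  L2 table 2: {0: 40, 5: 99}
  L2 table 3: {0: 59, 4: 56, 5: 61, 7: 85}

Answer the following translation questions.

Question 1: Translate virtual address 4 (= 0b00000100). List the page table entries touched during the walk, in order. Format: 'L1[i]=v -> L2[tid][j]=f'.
Answer: L1[0]=0 -> L2[0][0]=23

Derivation:
vaddr = 4 = 0b00000100
Split: l1_idx=0, l2_idx=0, offset=4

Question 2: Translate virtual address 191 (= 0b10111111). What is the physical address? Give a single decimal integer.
Answer: 687

Derivation:
vaddr = 191 = 0b10111111
Split: l1_idx=2, l2_idx=7, offset=7
L1[2] = 3
L2[3][7] = 85
paddr = 85 * 8 + 7 = 687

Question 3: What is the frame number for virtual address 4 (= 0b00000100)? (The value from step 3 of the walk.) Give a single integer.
Answer: 23

Derivation:
vaddr = 4: l1_idx=0, l2_idx=0
L1[0] = 0; L2[0][0] = 23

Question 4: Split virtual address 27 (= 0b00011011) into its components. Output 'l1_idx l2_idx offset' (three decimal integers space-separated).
Answer: 0 3 3

Derivation:
vaddr = 27 = 0b00011011
  top 2 bits -> l1_idx = 0
  next 3 bits -> l2_idx = 3
  bottom 3 bits -> offset = 3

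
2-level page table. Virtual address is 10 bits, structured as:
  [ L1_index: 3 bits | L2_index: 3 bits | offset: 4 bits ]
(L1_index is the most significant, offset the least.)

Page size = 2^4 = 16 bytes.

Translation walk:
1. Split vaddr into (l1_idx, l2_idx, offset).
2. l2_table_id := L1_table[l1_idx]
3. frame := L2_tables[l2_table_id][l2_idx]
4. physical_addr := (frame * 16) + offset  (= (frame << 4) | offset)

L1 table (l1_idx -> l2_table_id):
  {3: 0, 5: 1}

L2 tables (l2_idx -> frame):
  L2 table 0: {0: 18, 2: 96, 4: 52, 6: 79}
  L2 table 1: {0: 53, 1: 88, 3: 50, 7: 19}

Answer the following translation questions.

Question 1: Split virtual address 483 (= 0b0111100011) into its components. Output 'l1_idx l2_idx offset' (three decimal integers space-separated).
vaddr = 483 = 0b0111100011
  top 3 bits -> l1_idx = 3
  next 3 bits -> l2_idx = 6
  bottom 4 bits -> offset = 3

Answer: 3 6 3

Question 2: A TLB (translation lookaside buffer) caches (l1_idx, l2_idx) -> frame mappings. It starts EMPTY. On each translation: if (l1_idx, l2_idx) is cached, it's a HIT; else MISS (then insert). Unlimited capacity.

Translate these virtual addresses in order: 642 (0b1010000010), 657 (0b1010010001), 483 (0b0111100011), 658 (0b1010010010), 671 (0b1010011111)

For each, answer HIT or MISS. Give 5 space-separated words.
vaddr=642: (5,0) not in TLB -> MISS, insert
vaddr=657: (5,1) not in TLB -> MISS, insert
vaddr=483: (3,6) not in TLB -> MISS, insert
vaddr=658: (5,1) in TLB -> HIT
vaddr=671: (5,1) in TLB -> HIT

Answer: MISS MISS MISS HIT HIT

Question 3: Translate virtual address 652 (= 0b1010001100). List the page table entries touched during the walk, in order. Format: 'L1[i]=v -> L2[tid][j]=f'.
vaddr = 652 = 0b1010001100
Split: l1_idx=5, l2_idx=0, offset=12

Answer: L1[5]=1 -> L2[1][0]=53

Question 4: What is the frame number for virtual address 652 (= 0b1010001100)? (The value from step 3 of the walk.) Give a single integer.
Answer: 53

Derivation:
vaddr = 652: l1_idx=5, l2_idx=0
L1[5] = 1; L2[1][0] = 53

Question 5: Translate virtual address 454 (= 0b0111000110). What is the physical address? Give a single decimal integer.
Answer: 838

Derivation:
vaddr = 454 = 0b0111000110
Split: l1_idx=3, l2_idx=4, offset=6
L1[3] = 0
L2[0][4] = 52
paddr = 52 * 16 + 6 = 838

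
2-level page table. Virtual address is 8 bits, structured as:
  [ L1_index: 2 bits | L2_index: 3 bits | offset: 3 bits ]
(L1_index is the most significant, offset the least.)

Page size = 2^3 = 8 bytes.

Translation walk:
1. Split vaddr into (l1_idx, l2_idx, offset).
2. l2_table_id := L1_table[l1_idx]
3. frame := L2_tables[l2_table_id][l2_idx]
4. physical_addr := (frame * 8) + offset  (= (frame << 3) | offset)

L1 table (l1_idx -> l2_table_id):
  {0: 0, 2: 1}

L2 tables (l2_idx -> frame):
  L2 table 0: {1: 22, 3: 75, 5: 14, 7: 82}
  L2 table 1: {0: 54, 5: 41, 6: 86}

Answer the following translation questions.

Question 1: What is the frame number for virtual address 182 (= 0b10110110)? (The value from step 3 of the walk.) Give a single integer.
vaddr = 182: l1_idx=2, l2_idx=6
L1[2] = 1; L2[1][6] = 86

Answer: 86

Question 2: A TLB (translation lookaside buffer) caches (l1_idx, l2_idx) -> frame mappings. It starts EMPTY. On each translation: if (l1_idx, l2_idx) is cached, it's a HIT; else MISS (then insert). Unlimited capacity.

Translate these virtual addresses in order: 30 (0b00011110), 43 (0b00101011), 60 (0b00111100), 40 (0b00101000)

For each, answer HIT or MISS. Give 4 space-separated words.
Answer: MISS MISS MISS HIT

Derivation:
vaddr=30: (0,3) not in TLB -> MISS, insert
vaddr=43: (0,5) not in TLB -> MISS, insert
vaddr=60: (0,7) not in TLB -> MISS, insert
vaddr=40: (0,5) in TLB -> HIT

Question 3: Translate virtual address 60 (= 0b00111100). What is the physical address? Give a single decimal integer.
vaddr = 60 = 0b00111100
Split: l1_idx=0, l2_idx=7, offset=4
L1[0] = 0
L2[0][7] = 82
paddr = 82 * 8 + 4 = 660

Answer: 660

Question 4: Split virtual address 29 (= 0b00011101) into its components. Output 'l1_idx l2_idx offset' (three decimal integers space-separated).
Answer: 0 3 5

Derivation:
vaddr = 29 = 0b00011101
  top 2 bits -> l1_idx = 0
  next 3 bits -> l2_idx = 3
  bottom 3 bits -> offset = 5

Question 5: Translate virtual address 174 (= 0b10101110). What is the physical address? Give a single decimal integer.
vaddr = 174 = 0b10101110
Split: l1_idx=2, l2_idx=5, offset=6
L1[2] = 1
L2[1][5] = 41
paddr = 41 * 8 + 6 = 334

Answer: 334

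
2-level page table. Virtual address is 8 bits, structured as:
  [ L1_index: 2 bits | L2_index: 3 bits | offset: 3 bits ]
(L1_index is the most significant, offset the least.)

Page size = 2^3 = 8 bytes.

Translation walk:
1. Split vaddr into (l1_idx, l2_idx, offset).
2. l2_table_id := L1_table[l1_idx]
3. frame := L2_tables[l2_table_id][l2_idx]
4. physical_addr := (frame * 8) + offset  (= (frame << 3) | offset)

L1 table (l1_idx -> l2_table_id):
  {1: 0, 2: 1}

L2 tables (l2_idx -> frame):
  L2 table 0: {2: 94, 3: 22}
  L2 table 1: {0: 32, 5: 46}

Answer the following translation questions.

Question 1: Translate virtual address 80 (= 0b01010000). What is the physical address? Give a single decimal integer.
vaddr = 80 = 0b01010000
Split: l1_idx=1, l2_idx=2, offset=0
L1[1] = 0
L2[0][2] = 94
paddr = 94 * 8 + 0 = 752

Answer: 752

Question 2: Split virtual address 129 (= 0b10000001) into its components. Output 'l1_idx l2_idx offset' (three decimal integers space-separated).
vaddr = 129 = 0b10000001
  top 2 bits -> l1_idx = 2
  next 3 bits -> l2_idx = 0
  bottom 3 bits -> offset = 1

Answer: 2 0 1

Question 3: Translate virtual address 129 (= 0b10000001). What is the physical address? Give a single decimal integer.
Answer: 257

Derivation:
vaddr = 129 = 0b10000001
Split: l1_idx=2, l2_idx=0, offset=1
L1[2] = 1
L2[1][0] = 32
paddr = 32 * 8 + 1 = 257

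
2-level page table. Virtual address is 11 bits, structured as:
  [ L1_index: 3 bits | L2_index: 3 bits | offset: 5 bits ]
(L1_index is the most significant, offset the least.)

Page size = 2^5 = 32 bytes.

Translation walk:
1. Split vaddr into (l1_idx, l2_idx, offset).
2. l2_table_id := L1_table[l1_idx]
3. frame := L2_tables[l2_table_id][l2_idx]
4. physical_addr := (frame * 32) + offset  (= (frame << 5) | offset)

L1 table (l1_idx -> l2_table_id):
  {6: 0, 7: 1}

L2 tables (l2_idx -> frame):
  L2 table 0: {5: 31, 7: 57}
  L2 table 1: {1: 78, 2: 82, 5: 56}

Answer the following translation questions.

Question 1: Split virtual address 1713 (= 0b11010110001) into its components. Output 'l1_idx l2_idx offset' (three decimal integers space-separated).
Answer: 6 5 17

Derivation:
vaddr = 1713 = 0b11010110001
  top 3 bits -> l1_idx = 6
  next 3 bits -> l2_idx = 5
  bottom 5 bits -> offset = 17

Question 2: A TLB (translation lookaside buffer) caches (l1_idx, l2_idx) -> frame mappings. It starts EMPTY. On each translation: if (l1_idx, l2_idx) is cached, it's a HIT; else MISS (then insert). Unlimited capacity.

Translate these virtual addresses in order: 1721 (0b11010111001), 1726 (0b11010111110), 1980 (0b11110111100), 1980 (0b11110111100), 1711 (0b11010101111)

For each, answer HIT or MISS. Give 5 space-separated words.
Answer: MISS HIT MISS HIT HIT

Derivation:
vaddr=1721: (6,5) not in TLB -> MISS, insert
vaddr=1726: (6,5) in TLB -> HIT
vaddr=1980: (7,5) not in TLB -> MISS, insert
vaddr=1980: (7,5) in TLB -> HIT
vaddr=1711: (6,5) in TLB -> HIT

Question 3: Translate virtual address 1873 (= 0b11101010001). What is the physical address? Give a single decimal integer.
vaddr = 1873 = 0b11101010001
Split: l1_idx=7, l2_idx=2, offset=17
L1[7] = 1
L2[1][2] = 82
paddr = 82 * 32 + 17 = 2641

Answer: 2641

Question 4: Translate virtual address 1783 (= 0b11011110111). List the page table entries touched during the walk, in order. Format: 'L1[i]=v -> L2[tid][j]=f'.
vaddr = 1783 = 0b11011110111
Split: l1_idx=6, l2_idx=7, offset=23

Answer: L1[6]=0 -> L2[0][7]=57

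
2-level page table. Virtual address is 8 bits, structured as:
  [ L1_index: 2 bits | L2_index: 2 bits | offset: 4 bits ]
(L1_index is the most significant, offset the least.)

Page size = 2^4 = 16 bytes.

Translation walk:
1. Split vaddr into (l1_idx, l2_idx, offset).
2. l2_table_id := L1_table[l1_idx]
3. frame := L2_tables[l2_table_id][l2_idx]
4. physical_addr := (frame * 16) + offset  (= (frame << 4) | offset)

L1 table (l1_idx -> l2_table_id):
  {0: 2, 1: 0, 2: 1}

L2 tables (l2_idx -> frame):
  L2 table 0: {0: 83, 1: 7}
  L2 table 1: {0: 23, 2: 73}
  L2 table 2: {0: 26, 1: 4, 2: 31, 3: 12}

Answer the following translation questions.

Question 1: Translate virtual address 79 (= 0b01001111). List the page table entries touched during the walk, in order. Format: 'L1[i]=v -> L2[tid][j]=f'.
Answer: L1[1]=0 -> L2[0][0]=83

Derivation:
vaddr = 79 = 0b01001111
Split: l1_idx=1, l2_idx=0, offset=15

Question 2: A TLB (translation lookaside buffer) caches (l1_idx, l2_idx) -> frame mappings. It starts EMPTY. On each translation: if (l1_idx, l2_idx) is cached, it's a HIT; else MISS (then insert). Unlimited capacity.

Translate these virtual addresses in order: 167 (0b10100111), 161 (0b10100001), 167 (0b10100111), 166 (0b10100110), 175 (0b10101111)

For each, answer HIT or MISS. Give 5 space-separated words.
vaddr=167: (2,2) not in TLB -> MISS, insert
vaddr=161: (2,2) in TLB -> HIT
vaddr=167: (2,2) in TLB -> HIT
vaddr=166: (2,2) in TLB -> HIT
vaddr=175: (2,2) in TLB -> HIT

Answer: MISS HIT HIT HIT HIT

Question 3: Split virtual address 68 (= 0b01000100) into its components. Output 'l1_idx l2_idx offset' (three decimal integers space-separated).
vaddr = 68 = 0b01000100
  top 2 bits -> l1_idx = 1
  next 2 bits -> l2_idx = 0
  bottom 4 bits -> offset = 4

Answer: 1 0 4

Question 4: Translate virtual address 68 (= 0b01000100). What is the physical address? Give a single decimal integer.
Answer: 1332

Derivation:
vaddr = 68 = 0b01000100
Split: l1_idx=1, l2_idx=0, offset=4
L1[1] = 0
L2[0][0] = 83
paddr = 83 * 16 + 4 = 1332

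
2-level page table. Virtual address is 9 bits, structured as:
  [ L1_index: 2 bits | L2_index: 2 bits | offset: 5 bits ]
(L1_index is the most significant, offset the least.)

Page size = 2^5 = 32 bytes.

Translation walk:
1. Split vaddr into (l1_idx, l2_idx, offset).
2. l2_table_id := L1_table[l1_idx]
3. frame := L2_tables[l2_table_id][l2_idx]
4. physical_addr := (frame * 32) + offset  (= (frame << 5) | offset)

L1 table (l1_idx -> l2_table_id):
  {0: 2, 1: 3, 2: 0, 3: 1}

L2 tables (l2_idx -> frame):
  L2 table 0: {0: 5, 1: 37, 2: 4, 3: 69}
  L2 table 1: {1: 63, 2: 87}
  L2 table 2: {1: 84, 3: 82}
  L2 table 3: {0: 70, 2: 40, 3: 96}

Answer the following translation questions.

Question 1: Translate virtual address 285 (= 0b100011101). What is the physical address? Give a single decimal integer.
Answer: 189

Derivation:
vaddr = 285 = 0b100011101
Split: l1_idx=2, l2_idx=0, offset=29
L1[2] = 0
L2[0][0] = 5
paddr = 5 * 32 + 29 = 189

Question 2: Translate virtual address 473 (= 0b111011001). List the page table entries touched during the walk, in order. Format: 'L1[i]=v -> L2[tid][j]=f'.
vaddr = 473 = 0b111011001
Split: l1_idx=3, l2_idx=2, offset=25

Answer: L1[3]=1 -> L2[1][2]=87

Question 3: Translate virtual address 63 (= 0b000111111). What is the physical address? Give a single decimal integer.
vaddr = 63 = 0b000111111
Split: l1_idx=0, l2_idx=1, offset=31
L1[0] = 2
L2[2][1] = 84
paddr = 84 * 32 + 31 = 2719

Answer: 2719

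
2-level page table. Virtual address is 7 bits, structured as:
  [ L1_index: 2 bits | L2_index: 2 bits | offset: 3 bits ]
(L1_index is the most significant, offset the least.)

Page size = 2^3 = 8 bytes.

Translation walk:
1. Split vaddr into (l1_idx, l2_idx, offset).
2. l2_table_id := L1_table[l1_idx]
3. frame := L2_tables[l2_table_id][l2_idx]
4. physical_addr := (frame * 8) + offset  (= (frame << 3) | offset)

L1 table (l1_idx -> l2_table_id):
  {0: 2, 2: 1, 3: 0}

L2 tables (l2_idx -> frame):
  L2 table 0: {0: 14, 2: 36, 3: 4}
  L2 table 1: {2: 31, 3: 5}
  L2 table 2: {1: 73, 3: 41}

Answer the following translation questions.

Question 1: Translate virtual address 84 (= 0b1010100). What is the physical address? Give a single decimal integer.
vaddr = 84 = 0b1010100
Split: l1_idx=2, l2_idx=2, offset=4
L1[2] = 1
L2[1][2] = 31
paddr = 31 * 8 + 4 = 252

Answer: 252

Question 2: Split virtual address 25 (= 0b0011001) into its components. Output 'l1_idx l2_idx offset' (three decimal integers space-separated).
vaddr = 25 = 0b0011001
  top 2 bits -> l1_idx = 0
  next 2 bits -> l2_idx = 3
  bottom 3 bits -> offset = 1

Answer: 0 3 1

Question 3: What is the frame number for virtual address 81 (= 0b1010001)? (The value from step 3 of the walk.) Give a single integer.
Answer: 31

Derivation:
vaddr = 81: l1_idx=2, l2_idx=2
L1[2] = 1; L2[1][2] = 31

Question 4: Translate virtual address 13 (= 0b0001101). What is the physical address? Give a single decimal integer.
Answer: 589

Derivation:
vaddr = 13 = 0b0001101
Split: l1_idx=0, l2_idx=1, offset=5
L1[0] = 2
L2[2][1] = 73
paddr = 73 * 8 + 5 = 589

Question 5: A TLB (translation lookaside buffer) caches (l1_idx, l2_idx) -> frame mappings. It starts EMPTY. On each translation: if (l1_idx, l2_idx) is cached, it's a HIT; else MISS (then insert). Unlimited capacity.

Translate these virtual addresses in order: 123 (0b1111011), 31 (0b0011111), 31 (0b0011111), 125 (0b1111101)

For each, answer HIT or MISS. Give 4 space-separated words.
Answer: MISS MISS HIT HIT

Derivation:
vaddr=123: (3,3) not in TLB -> MISS, insert
vaddr=31: (0,3) not in TLB -> MISS, insert
vaddr=31: (0,3) in TLB -> HIT
vaddr=125: (3,3) in TLB -> HIT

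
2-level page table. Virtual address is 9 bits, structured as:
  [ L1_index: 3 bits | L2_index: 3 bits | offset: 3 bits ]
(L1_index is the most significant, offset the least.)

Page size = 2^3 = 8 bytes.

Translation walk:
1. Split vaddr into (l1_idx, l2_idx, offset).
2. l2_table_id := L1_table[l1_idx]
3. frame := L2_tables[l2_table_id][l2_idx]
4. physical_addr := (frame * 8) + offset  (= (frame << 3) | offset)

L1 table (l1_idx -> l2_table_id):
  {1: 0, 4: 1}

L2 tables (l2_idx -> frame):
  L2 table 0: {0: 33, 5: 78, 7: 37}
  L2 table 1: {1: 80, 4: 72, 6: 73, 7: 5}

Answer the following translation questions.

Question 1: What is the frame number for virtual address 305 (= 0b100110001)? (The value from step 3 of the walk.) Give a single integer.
Answer: 73

Derivation:
vaddr = 305: l1_idx=4, l2_idx=6
L1[4] = 1; L2[1][6] = 73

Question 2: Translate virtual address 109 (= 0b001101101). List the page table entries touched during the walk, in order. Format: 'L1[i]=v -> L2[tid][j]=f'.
vaddr = 109 = 0b001101101
Split: l1_idx=1, l2_idx=5, offset=5

Answer: L1[1]=0 -> L2[0][5]=78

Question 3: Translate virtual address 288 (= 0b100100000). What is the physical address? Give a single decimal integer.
Answer: 576

Derivation:
vaddr = 288 = 0b100100000
Split: l1_idx=4, l2_idx=4, offset=0
L1[4] = 1
L2[1][4] = 72
paddr = 72 * 8 + 0 = 576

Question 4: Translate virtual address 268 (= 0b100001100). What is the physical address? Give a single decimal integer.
Answer: 644

Derivation:
vaddr = 268 = 0b100001100
Split: l1_idx=4, l2_idx=1, offset=4
L1[4] = 1
L2[1][1] = 80
paddr = 80 * 8 + 4 = 644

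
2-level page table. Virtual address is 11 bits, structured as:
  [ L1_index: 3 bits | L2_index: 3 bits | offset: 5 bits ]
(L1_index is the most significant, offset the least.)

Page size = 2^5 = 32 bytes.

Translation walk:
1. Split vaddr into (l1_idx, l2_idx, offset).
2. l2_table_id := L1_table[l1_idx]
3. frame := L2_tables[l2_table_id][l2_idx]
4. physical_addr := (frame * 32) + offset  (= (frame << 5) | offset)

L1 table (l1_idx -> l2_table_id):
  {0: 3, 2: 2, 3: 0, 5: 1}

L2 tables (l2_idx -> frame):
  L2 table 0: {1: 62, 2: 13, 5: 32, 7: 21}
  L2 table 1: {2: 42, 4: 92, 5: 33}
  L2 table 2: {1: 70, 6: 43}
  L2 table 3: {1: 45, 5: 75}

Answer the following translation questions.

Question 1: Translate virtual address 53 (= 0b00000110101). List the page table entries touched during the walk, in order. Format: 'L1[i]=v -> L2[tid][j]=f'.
vaddr = 53 = 0b00000110101
Split: l1_idx=0, l2_idx=1, offset=21

Answer: L1[0]=3 -> L2[3][1]=45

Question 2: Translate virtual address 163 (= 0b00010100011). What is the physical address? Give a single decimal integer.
vaddr = 163 = 0b00010100011
Split: l1_idx=0, l2_idx=5, offset=3
L1[0] = 3
L2[3][5] = 75
paddr = 75 * 32 + 3 = 2403

Answer: 2403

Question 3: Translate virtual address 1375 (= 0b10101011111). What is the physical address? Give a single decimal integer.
vaddr = 1375 = 0b10101011111
Split: l1_idx=5, l2_idx=2, offset=31
L1[5] = 1
L2[1][2] = 42
paddr = 42 * 32 + 31 = 1375

Answer: 1375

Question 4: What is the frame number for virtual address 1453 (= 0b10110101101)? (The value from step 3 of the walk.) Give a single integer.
Answer: 33

Derivation:
vaddr = 1453: l1_idx=5, l2_idx=5
L1[5] = 1; L2[1][5] = 33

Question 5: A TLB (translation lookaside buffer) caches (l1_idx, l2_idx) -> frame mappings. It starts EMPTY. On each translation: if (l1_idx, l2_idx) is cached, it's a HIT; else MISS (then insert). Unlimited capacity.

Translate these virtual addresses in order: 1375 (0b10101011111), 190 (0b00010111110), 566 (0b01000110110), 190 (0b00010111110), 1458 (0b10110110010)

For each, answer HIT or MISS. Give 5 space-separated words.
vaddr=1375: (5,2) not in TLB -> MISS, insert
vaddr=190: (0,5) not in TLB -> MISS, insert
vaddr=566: (2,1) not in TLB -> MISS, insert
vaddr=190: (0,5) in TLB -> HIT
vaddr=1458: (5,5) not in TLB -> MISS, insert

Answer: MISS MISS MISS HIT MISS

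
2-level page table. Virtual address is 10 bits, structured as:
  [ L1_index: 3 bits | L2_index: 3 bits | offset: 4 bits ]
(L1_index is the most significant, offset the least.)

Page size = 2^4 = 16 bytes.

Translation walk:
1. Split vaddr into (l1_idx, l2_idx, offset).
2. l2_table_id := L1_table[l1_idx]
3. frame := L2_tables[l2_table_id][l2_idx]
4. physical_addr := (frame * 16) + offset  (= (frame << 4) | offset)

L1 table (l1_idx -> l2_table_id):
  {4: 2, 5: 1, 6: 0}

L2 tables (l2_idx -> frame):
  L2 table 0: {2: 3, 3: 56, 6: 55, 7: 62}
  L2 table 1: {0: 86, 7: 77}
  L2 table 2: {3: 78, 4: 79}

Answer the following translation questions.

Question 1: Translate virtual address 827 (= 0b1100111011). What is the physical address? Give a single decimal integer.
vaddr = 827 = 0b1100111011
Split: l1_idx=6, l2_idx=3, offset=11
L1[6] = 0
L2[0][3] = 56
paddr = 56 * 16 + 11 = 907

Answer: 907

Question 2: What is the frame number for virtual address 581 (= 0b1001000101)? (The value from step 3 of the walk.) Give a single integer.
Answer: 79

Derivation:
vaddr = 581: l1_idx=4, l2_idx=4
L1[4] = 2; L2[2][4] = 79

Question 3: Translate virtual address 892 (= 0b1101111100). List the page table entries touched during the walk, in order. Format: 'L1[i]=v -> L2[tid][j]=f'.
Answer: L1[6]=0 -> L2[0][7]=62

Derivation:
vaddr = 892 = 0b1101111100
Split: l1_idx=6, l2_idx=7, offset=12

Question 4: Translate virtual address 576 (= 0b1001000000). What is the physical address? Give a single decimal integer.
vaddr = 576 = 0b1001000000
Split: l1_idx=4, l2_idx=4, offset=0
L1[4] = 2
L2[2][4] = 79
paddr = 79 * 16 + 0 = 1264

Answer: 1264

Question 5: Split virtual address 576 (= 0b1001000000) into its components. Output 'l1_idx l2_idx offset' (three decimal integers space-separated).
vaddr = 576 = 0b1001000000
  top 3 bits -> l1_idx = 4
  next 3 bits -> l2_idx = 4
  bottom 4 bits -> offset = 0

Answer: 4 4 0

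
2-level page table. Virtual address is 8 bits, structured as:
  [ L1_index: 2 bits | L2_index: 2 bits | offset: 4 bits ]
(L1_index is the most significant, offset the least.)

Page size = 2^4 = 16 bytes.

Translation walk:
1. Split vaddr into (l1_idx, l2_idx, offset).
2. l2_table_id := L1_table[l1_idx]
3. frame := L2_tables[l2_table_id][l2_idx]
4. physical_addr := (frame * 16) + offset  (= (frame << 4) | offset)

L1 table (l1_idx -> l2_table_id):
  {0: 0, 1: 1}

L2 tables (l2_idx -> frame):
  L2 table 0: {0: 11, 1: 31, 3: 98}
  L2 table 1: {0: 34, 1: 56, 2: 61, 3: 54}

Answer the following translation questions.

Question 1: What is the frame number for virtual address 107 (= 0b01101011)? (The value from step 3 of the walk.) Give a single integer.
vaddr = 107: l1_idx=1, l2_idx=2
L1[1] = 1; L2[1][2] = 61

Answer: 61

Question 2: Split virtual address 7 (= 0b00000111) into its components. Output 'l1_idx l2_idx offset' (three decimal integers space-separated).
Answer: 0 0 7

Derivation:
vaddr = 7 = 0b00000111
  top 2 bits -> l1_idx = 0
  next 2 bits -> l2_idx = 0
  bottom 4 bits -> offset = 7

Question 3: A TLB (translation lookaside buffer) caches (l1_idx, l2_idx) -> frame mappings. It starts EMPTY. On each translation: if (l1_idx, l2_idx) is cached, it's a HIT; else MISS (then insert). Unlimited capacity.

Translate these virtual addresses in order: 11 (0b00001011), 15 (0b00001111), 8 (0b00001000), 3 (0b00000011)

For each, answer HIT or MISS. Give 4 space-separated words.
Answer: MISS HIT HIT HIT

Derivation:
vaddr=11: (0,0) not in TLB -> MISS, insert
vaddr=15: (0,0) in TLB -> HIT
vaddr=8: (0,0) in TLB -> HIT
vaddr=3: (0,0) in TLB -> HIT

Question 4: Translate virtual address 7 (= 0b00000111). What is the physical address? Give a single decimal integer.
vaddr = 7 = 0b00000111
Split: l1_idx=0, l2_idx=0, offset=7
L1[0] = 0
L2[0][0] = 11
paddr = 11 * 16 + 7 = 183

Answer: 183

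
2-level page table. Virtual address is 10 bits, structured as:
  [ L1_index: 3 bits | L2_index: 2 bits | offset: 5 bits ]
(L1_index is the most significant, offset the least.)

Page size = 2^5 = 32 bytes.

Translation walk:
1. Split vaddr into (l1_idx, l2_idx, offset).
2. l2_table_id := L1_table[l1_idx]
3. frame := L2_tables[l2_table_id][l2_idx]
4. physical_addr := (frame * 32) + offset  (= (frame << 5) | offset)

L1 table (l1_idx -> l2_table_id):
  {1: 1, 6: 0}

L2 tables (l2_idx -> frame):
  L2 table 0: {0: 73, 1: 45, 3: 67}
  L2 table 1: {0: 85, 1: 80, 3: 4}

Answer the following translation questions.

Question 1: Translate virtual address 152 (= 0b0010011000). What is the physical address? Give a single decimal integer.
vaddr = 152 = 0b0010011000
Split: l1_idx=1, l2_idx=0, offset=24
L1[1] = 1
L2[1][0] = 85
paddr = 85 * 32 + 24 = 2744

Answer: 2744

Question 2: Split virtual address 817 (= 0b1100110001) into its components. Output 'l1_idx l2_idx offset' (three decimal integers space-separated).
vaddr = 817 = 0b1100110001
  top 3 bits -> l1_idx = 6
  next 2 bits -> l2_idx = 1
  bottom 5 bits -> offset = 17

Answer: 6 1 17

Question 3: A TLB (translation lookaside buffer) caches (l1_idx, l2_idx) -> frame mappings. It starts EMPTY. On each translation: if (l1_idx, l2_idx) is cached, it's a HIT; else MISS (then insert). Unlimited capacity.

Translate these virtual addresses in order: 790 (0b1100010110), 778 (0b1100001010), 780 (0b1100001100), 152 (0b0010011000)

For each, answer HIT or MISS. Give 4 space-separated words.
Answer: MISS HIT HIT MISS

Derivation:
vaddr=790: (6,0) not in TLB -> MISS, insert
vaddr=778: (6,0) in TLB -> HIT
vaddr=780: (6,0) in TLB -> HIT
vaddr=152: (1,0) not in TLB -> MISS, insert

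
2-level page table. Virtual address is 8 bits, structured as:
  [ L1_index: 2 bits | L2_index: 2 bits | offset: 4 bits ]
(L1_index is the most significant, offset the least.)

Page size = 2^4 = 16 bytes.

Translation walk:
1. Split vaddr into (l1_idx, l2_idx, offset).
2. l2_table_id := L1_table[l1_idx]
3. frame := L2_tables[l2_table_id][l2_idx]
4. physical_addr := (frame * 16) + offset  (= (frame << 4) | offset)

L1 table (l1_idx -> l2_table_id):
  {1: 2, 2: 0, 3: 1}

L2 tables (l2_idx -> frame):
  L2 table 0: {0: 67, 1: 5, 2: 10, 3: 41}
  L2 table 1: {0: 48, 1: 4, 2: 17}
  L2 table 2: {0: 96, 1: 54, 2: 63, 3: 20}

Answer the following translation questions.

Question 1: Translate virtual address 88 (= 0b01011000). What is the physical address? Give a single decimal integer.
Answer: 872

Derivation:
vaddr = 88 = 0b01011000
Split: l1_idx=1, l2_idx=1, offset=8
L1[1] = 2
L2[2][1] = 54
paddr = 54 * 16 + 8 = 872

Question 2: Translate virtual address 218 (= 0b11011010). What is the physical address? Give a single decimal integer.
Answer: 74

Derivation:
vaddr = 218 = 0b11011010
Split: l1_idx=3, l2_idx=1, offset=10
L1[3] = 1
L2[1][1] = 4
paddr = 4 * 16 + 10 = 74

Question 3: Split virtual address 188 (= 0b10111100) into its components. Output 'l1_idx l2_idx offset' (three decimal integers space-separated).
vaddr = 188 = 0b10111100
  top 2 bits -> l1_idx = 2
  next 2 bits -> l2_idx = 3
  bottom 4 bits -> offset = 12

Answer: 2 3 12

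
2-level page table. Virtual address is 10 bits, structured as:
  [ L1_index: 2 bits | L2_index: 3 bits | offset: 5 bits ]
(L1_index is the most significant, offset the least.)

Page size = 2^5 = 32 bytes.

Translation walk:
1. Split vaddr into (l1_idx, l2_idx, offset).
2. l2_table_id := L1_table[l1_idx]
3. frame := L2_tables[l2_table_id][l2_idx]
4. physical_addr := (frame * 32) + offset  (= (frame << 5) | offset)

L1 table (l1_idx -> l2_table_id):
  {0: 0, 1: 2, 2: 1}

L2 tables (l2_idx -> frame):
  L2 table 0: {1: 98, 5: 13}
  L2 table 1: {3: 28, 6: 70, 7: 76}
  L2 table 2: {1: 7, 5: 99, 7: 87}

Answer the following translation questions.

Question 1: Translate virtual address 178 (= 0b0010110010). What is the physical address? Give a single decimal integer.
vaddr = 178 = 0b0010110010
Split: l1_idx=0, l2_idx=5, offset=18
L1[0] = 0
L2[0][5] = 13
paddr = 13 * 32 + 18 = 434

Answer: 434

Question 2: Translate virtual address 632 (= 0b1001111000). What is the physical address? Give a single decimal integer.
vaddr = 632 = 0b1001111000
Split: l1_idx=2, l2_idx=3, offset=24
L1[2] = 1
L2[1][3] = 28
paddr = 28 * 32 + 24 = 920

Answer: 920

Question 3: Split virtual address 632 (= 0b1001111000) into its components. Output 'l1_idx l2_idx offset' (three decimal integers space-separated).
vaddr = 632 = 0b1001111000
  top 2 bits -> l1_idx = 2
  next 3 bits -> l2_idx = 3
  bottom 5 bits -> offset = 24

Answer: 2 3 24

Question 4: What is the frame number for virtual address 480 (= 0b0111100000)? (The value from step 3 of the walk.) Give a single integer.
Answer: 87

Derivation:
vaddr = 480: l1_idx=1, l2_idx=7
L1[1] = 2; L2[2][7] = 87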